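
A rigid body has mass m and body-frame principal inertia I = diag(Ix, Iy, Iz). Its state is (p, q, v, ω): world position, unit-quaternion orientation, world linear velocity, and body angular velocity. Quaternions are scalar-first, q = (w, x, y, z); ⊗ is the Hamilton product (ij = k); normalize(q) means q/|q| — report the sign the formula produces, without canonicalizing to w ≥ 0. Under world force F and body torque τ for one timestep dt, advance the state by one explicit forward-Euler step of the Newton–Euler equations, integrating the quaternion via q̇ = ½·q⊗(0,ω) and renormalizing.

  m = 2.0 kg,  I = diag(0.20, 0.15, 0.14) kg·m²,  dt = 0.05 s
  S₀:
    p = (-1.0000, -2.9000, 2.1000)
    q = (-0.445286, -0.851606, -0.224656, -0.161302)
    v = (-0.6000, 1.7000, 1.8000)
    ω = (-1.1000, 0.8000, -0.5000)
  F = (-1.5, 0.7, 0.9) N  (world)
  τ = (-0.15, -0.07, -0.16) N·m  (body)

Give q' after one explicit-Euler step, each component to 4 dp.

Hamilton product q⊗(0,ω) = (-0.8376928, 0.7311842, -0.6045996, -0.7057634)
q' = normalize(q + ½dt·q⊗(0,ω)) = (-0.4659, -0.8328, -0.2396, -0.1788)

q' = (-0.4659, -0.8328, -0.2396, -0.1788)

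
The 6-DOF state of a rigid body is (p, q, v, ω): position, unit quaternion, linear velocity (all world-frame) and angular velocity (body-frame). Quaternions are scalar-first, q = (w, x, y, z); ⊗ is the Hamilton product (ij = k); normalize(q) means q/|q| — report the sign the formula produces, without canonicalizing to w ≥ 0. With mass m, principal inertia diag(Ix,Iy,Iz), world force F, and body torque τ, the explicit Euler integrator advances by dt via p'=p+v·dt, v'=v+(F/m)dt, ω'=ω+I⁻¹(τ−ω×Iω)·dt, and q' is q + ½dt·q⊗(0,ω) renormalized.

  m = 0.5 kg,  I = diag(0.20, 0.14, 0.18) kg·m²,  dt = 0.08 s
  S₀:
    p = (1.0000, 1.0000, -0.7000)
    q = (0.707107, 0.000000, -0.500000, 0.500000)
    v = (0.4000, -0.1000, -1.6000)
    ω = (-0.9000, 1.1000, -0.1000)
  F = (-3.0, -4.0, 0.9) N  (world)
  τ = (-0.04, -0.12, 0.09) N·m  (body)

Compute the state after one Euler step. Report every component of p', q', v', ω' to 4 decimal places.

p' = (1.0320, 0.9920, -0.8280)
q' = (0.7299, -0.0454, -0.4861, 0.4784)
v' = (-0.0800, -0.7400, -1.4560)
ω' = (-0.9142, 1.0304, -0.0864)

p' = p + v·dt = (1.0320, 0.9920, -0.8280)
v' = v + a·dt = (-0.0800, -0.7400, -1.4560)
precession coupling ω×(Iω) = (-0.0044, 0.0018, 0.0594)
(τ − ω×Iω)/I = (-0.1780, -0.8700, 0.1700)
new body rate ω' = (-0.9142, 1.0304, -0.0864)
q⊗(0,ω) = (0.6000000, -1.1363963, 0.3278177, -0.5207107)
q + ½dt·q⊗(0,ω), renormalized = (0.7299, -0.0454, -0.4861, 0.4784)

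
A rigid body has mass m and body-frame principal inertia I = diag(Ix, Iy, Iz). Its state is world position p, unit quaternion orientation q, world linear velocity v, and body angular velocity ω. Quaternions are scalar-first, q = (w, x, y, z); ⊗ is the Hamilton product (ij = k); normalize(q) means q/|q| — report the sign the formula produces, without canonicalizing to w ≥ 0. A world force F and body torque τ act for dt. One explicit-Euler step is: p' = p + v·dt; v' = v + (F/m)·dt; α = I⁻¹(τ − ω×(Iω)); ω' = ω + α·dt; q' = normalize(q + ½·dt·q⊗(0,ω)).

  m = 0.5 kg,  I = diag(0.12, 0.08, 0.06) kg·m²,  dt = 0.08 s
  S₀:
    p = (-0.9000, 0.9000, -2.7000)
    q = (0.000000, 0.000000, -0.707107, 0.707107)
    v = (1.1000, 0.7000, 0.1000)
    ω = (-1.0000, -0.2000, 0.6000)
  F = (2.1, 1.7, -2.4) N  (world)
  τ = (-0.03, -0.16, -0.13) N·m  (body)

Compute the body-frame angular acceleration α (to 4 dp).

α = (-0.2700, -1.5500, -2.0333)

gyro term ω×Iω = (0.0024, -0.0360, -0.0080)
α = I⁻¹(τ − ω×Iω) = (-0.2700, -1.5500, -2.0333)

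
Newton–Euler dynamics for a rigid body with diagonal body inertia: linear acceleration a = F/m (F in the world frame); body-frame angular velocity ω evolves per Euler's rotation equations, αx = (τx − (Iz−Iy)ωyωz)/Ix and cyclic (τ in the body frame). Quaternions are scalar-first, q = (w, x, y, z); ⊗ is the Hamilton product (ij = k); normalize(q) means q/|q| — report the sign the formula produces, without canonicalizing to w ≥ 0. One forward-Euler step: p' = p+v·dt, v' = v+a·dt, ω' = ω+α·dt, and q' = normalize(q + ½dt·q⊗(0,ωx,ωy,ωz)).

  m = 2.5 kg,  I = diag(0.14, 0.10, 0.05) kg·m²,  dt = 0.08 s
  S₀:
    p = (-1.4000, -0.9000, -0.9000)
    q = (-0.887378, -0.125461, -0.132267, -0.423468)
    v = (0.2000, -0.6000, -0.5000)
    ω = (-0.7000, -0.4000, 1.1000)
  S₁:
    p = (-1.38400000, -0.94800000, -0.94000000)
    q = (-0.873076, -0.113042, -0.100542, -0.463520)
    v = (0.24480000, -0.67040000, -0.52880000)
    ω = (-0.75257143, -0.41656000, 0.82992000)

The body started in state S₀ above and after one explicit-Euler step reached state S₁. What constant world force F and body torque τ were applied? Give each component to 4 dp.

F = (1.4000, -2.2000, -0.9000)
τ = (-0.0700, -0.0900, -0.1800)

ω₁ − ω₀ = (-0.05257143, -0.01656000, -0.27008000)
precession coupling = (0.0220, -0.0693, -0.0112)
applied torque τ = (-0.0700, -0.0900, -0.1800)
Δv = v₁−v₀ = (0.04480000, -0.07040000, -0.02880000)
F = m·Δv/dt = (1.4000, -2.2000, -0.9000)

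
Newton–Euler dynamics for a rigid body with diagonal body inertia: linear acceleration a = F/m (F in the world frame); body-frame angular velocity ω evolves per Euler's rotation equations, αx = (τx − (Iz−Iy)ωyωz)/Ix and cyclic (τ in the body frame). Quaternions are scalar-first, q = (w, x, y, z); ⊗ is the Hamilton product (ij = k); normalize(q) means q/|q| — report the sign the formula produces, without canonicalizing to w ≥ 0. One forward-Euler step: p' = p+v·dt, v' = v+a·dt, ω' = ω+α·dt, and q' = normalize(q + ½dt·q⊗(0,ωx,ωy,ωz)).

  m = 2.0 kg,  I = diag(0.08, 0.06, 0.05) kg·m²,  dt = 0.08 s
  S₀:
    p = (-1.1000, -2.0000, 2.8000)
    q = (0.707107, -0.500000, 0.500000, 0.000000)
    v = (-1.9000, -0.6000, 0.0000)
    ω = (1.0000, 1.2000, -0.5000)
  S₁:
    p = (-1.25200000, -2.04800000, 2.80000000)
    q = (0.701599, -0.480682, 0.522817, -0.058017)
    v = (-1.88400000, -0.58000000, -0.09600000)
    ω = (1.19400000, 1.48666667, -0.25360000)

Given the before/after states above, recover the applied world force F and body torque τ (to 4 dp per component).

Δω = ω₁−ω₀ = (0.19400000, 0.28666667, 0.24640000)
I·α + gyro = (0.2000, 0.2000, 0.1300)
Δv = v₁−v₀ = (0.01600000, 0.02000000, -0.09600000)
F = m·Δv/dt = (0.4000, 0.5000, -2.4000)

F = (0.4000, 0.5000, -2.4000)
τ = (0.2000, 0.2000, 0.1300)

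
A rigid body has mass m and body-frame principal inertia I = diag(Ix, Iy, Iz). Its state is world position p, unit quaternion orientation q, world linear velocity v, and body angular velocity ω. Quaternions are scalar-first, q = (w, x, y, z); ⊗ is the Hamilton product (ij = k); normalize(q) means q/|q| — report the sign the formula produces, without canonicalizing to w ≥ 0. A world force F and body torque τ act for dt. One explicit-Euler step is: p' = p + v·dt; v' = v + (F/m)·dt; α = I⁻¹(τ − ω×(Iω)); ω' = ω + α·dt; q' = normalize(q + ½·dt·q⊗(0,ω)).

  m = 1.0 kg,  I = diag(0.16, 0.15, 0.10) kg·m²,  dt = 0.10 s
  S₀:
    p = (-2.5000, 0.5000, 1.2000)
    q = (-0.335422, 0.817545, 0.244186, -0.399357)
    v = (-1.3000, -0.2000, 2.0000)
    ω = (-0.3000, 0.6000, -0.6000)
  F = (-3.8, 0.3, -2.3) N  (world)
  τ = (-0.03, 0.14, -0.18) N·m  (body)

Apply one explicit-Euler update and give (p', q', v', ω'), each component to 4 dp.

p' = (-2.6300, 0.4800, 1.4000)
q' = (-0.3421, 0.8264, 0.2644, -0.3607)
v' = (-1.6800, -0.1700, 1.7700)
ω' = (-0.3300, 0.6861, -0.7818)

a = (-3.8000, 0.3000, -2.3000)
new position p' = (-2.6300, 0.4800, 1.4000)
new velocity v' = (-1.6800, -0.1700, 1.7700)
ω×(Iω) gyroscopic = (0.0180, 0.0108, 0.0018)
(τ − ω×Iω)/I = (-0.3000, 0.8613, -1.8180)
ω + α·dt = (-0.3300, 0.6861, -0.7818)
q⊗(0,ω) = (-0.1408623, 0.1937292, 0.4090809, 0.7650360)
q + ½dt·q⊗(0,ω), renormalized = (-0.3421, 0.8264, 0.2644, -0.3607)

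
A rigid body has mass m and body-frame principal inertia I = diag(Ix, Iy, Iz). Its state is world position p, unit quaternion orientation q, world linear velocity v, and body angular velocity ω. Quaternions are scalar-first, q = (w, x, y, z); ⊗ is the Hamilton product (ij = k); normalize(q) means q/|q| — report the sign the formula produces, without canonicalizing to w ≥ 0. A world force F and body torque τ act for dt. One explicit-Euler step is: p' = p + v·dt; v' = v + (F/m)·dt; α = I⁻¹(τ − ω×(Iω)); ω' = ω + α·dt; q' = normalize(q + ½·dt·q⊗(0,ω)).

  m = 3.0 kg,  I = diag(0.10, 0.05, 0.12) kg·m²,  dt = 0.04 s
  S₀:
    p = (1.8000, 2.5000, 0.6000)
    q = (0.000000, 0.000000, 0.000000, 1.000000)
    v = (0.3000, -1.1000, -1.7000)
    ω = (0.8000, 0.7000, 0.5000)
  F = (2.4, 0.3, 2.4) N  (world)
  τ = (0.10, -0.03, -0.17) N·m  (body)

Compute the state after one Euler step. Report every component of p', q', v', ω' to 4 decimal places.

a = (0.8000, 0.1000, 0.8000)
new position p' = (1.8120, 2.4560, 0.5320)
v + (F/m)dt = (0.3320, -1.0960, -1.6680)
ω×(Iω) gyroscopic = (0.0245, -0.0080, -0.0280)
(τ − ω×Iω)/I = (0.7550, -0.4400, -1.1833)
ω' = ω + α·dt = (0.8302, 0.6824, 0.4527)
q⊗(0,ω) = (-0.5000000, -0.7000000, 0.8000000, 0.0000000)
q' = normalize(q + ½dt·q⊗(0,ω)) = (-0.0100, -0.0140, 0.0160, 0.9997)

p' = (1.8120, 2.4560, 0.5320)
q' = (-0.0100, -0.0140, 0.0160, 0.9997)
v' = (0.3320, -1.0960, -1.6680)
ω' = (0.8302, 0.6824, 0.4527)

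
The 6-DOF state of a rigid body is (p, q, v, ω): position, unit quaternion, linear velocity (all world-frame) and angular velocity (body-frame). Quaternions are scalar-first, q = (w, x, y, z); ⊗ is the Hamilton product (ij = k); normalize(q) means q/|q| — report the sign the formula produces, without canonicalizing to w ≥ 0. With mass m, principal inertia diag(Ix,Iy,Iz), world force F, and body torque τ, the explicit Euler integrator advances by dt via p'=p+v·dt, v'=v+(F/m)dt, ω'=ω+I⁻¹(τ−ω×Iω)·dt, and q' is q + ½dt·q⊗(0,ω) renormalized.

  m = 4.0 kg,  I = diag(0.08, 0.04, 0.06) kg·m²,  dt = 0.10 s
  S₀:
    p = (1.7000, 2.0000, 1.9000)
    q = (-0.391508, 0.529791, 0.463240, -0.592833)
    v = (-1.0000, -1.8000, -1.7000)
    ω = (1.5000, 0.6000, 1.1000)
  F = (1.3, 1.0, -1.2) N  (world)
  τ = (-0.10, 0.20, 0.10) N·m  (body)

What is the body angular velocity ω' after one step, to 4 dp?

ω' = (1.3585, 1.0175, 1.3267)

precession coupling ω×(Iω) = (0.0132, 0.0330, -0.0360)
(τ − ω×Iω)/I = (-1.4150, 4.1750, 2.2667)
ω' = ω + α·dt = (1.3585, 1.0175, 1.3267)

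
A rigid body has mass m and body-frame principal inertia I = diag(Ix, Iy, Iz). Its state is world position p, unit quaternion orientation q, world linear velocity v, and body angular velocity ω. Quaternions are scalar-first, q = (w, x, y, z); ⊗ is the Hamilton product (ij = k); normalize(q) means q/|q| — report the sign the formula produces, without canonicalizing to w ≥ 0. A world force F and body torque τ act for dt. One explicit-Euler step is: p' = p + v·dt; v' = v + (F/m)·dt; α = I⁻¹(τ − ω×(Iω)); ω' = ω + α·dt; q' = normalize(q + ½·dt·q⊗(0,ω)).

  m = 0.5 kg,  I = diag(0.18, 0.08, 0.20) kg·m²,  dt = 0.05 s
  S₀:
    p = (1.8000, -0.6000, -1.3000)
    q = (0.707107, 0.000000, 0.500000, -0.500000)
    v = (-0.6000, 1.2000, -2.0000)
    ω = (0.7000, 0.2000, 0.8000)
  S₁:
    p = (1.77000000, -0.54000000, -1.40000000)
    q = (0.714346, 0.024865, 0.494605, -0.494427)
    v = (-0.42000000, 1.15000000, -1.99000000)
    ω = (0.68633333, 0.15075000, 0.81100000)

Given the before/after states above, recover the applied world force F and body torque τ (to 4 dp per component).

velocity change Δv = (0.18000000, -0.05000000, 0.01000000)
applied force F = (1.8000, -0.5000, 0.1000)
rate change Δω = (-0.01366667, -0.04925000, 0.01100000)
I·α + gyro = (-0.0300, -0.0900, 0.0300)

F = (1.8000, -0.5000, 0.1000)
τ = (-0.0300, -0.0900, 0.0300)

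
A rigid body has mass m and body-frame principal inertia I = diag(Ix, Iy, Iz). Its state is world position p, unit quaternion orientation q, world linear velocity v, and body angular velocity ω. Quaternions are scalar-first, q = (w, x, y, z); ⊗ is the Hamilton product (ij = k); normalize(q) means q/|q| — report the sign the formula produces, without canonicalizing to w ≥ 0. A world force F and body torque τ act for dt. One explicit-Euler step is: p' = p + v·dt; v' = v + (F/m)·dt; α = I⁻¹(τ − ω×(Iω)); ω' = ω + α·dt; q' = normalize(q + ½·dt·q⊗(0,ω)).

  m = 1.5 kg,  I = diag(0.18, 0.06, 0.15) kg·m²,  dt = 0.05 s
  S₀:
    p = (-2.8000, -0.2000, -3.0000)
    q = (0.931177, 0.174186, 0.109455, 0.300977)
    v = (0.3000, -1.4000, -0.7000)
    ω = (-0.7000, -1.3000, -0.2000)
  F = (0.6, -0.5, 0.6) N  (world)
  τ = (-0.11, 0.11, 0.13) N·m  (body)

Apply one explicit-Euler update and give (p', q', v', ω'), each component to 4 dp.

p' = (-2.7850, -0.2700, -3.0350)
q' = (0.9386, 0.1670, 0.0747, 0.2924)
v' = (0.3200, -1.4167, -0.6800)
ω' = (-0.7371, -1.2118, -0.1203)

precession coupling ω×(Iω) = (0.0234, 0.0042, -0.1092)
(τ − ω×Iω)/I = (-0.7411, 1.7633, 1.5947)
ω + α·dt = (-0.7371, -1.2118, -0.1203)
2q̇ = q⊗(0,ω) = (0.3244171, -0.2824448, -1.3863768, -0.3360587)
updated quaternion q' = (0.9386, 0.1670, 0.0747, 0.2924)
p' = p + v·dt = (-2.7850, -0.2700, -3.0350)
new velocity v' = (0.3200, -1.4167, -0.6800)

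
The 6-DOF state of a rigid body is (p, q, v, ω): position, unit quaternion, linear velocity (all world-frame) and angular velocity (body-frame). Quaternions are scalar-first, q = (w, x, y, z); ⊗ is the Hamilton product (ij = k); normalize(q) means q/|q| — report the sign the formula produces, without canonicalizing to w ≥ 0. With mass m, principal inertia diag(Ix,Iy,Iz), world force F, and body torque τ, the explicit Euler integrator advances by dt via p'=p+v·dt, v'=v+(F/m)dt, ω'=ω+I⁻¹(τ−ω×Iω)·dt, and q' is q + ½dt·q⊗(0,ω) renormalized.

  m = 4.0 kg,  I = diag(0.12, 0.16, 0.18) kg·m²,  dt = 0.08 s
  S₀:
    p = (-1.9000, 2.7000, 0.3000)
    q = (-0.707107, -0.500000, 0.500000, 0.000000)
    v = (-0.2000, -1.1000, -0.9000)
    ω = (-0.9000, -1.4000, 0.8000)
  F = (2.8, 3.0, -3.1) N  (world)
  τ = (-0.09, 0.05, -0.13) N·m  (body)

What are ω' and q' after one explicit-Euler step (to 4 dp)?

(τ − ω×Iω)/I = (-0.5633, 0.0425, -1.0022)
new body rate ω' = (-0.9451, -1.3966, 0.7198)
Hamilton product q⊗(0,ω) = (0.2500000, 1.0363963, 1.3899498, 0.5843144)
q + ½dt·q⊗(0,ω), renormalized = (-0.6952, -0.4573, 0.5541, 0.0233)

ω' = (-0.9451, -1.3966, 0.7198)
q' = (-0.6952, -0.4573, 0.5541, 0.0233)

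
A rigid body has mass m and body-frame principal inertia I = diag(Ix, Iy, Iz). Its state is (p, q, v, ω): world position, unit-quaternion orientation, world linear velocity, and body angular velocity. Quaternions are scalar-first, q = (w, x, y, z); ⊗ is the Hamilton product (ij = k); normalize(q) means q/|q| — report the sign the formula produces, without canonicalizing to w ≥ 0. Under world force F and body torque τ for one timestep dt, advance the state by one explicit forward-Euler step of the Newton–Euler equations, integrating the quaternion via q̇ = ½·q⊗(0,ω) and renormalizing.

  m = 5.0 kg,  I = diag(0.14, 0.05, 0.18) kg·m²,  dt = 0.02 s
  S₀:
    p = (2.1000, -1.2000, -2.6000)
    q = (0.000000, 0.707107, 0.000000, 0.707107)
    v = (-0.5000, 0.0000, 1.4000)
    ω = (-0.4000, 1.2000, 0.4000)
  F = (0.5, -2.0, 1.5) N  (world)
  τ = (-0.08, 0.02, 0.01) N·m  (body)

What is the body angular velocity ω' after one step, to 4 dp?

ω' = (-0.4203, 1.2054, 0.3963)

ω×(Iω) gyroscopic = (0.0624, 0.0064, 0.0432)
α = I⁻¹(τ − ω×Iω) = (-1.0171, 0.2720, -0.1844)
ω + α·dt = (-0.4203, 1.2054, 0.3963)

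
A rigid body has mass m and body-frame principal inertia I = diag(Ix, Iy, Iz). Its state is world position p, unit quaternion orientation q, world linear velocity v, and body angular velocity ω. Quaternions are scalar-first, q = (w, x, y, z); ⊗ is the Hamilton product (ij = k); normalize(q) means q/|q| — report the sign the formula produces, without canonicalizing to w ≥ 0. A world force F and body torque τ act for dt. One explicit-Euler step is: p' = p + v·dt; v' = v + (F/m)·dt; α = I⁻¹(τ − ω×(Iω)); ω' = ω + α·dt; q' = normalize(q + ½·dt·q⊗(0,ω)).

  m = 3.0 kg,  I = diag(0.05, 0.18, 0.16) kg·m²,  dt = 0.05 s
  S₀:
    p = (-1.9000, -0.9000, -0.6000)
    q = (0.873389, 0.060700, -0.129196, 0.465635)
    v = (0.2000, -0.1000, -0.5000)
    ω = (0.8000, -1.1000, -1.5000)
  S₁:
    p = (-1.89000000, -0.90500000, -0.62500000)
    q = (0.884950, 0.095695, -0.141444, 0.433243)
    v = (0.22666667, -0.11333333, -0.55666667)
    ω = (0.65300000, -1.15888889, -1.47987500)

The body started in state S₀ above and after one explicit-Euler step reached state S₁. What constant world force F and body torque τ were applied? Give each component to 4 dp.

F = (1.6000, -0.8000, -3.4000)
τ = (-0.1800, -0.0800, -0.0500)

Δω = ω₁−ω₀ = (-0.14700000, -0.05888889, 0.02012500)
applied torque τ = (-0.1800, -0.0800, -0.0500)
Δv = v₁−v₀ = (0.02666667, -0.01333333, -0.05666667)
F = m·Δv/dt = (1.6000, -0.8000, -3.4000)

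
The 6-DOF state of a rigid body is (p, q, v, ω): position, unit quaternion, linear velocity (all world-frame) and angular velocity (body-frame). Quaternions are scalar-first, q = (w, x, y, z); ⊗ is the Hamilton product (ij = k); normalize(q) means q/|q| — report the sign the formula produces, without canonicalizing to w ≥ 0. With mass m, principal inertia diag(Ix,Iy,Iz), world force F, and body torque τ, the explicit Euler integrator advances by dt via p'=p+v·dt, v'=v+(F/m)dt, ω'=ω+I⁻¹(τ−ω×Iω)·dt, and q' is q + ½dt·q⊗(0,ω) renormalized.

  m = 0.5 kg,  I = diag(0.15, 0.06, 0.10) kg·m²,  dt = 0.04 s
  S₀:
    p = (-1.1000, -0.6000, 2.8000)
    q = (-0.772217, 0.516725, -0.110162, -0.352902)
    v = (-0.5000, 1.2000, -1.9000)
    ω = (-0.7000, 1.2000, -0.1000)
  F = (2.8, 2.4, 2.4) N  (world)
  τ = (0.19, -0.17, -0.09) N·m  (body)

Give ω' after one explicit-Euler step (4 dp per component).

gyro term ω×Iω = (-0.0048, 0.0035, 0.0756)
angular accel α = (1.2987, -2.8917, -1.6560)
ω + α·dt = (-0.6481, 1.0843, -0.1662)

ω' = (-0.6481, 1.0843, -0.1662)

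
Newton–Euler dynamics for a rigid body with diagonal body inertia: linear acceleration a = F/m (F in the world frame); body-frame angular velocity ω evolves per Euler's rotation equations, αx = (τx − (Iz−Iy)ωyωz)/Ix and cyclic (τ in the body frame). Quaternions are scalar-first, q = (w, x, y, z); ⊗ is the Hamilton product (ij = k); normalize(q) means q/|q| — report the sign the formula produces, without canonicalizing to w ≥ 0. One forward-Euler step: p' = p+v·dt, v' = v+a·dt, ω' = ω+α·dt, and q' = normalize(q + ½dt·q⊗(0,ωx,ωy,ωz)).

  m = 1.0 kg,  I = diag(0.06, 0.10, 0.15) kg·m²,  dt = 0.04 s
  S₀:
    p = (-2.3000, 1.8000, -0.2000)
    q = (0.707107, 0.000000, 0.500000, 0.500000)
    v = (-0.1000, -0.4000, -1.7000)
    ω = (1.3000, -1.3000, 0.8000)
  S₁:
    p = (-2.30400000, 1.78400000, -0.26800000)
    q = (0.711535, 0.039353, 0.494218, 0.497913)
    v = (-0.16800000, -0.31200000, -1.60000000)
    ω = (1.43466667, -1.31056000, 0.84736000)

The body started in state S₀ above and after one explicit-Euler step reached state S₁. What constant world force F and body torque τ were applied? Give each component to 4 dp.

rate change Δω = (0.13466667, -0.01056000, 0.04736000)
gyro term ω₀×Iω₀ = (-0.0520, -0.0936, -0.0676)
applied torque τ = (0.1500, -0.1200, 0.1100)
velocity change Δv = (-0.06800000, 0.08800000, 0.10000000)
F = m·Δv/dt = (-1.7000, 2.2000, 2.5000)

F = (-1.7000, 2.2000, 2.5000)
τ = (0.1500, -0.1200, 0.1100)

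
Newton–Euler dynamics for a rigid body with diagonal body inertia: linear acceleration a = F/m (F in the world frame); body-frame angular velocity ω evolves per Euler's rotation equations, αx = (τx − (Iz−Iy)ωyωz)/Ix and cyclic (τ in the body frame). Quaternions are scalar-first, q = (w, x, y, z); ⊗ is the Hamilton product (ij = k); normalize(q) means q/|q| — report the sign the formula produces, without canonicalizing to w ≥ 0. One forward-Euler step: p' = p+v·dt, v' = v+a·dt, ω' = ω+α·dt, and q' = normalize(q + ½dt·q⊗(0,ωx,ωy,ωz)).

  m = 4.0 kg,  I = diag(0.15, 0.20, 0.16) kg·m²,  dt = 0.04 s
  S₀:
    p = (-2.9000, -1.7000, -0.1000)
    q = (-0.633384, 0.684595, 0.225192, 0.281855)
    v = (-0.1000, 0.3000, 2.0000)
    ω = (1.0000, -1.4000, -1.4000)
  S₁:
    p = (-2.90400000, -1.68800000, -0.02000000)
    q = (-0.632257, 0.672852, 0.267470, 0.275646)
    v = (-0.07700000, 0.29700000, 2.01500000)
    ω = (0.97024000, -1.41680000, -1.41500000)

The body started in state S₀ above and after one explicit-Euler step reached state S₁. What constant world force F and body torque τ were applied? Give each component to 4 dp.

F = (2.3000, -0.3000, 1.5000)
τ = (-0.1900, -0.0700, -0.1300)

v₁ − v₀ = (0.02300000, -0.00300000, 0.01500000)
F = m·Δv/dt = (2.3000, -0.3000, 1.5000)
rate change Δω = (-0.02976000, -0.01680000, -0.01500000)
precession coupling = (-0.0784, 0.0140, -0.0700)
τ = I·(Δω/dt) + ω₀×(Iω₀) = (-0.1900, -0.0700, -0.1300)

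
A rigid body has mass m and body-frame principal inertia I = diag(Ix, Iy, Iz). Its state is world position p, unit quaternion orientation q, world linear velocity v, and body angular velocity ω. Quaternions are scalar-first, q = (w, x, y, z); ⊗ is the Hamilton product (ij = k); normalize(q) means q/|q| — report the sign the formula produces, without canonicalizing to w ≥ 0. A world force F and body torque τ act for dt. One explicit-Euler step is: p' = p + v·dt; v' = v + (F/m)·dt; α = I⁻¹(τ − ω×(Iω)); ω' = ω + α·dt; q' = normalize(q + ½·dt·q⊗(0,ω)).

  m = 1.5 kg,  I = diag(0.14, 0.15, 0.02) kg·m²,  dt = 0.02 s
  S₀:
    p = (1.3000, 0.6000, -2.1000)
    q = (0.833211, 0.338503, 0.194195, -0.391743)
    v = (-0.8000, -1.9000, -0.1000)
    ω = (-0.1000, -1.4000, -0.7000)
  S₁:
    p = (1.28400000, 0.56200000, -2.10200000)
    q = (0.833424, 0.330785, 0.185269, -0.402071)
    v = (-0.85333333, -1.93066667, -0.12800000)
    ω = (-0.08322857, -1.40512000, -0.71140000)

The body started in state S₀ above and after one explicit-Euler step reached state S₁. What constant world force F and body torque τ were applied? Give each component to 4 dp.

F = (-4.0000, -2.3000, -2.1000)
τ = (-0.0100, -0.0300, -0.0100)

rate change Δω = (0.01677143, -0.00512000, -0.01140000)
applied torque τ = (-0.0100, -0.0300, -0.0100)
Δv = v₁−v₀ = (-0.05333333, -0.03066667, -0.02800000)
F = m·Δv/dt = (-4.0000, -2.3000, -2.1000)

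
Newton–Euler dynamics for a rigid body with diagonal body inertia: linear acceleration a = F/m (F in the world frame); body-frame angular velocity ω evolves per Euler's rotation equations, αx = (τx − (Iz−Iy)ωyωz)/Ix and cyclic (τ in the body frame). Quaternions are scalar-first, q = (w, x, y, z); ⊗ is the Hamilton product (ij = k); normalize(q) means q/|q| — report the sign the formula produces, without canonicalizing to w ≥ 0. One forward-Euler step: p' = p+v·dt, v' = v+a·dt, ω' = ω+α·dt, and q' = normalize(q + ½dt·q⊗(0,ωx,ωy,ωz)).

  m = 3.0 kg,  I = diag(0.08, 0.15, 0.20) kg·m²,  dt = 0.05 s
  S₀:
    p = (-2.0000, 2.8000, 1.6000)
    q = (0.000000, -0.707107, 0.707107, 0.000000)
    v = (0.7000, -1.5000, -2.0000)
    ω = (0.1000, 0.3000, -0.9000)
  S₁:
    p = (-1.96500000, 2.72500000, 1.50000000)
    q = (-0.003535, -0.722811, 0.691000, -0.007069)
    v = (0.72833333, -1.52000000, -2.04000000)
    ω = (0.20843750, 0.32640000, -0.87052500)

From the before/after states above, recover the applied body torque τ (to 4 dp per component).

τ = (0.1600, 0.0900, 0.1200)

Δω = ω₁−ω₀ = (0.10843750, 0.02640000, 0.02947500)
applied torque τ = (0.1600, 0.0900, 0.1200)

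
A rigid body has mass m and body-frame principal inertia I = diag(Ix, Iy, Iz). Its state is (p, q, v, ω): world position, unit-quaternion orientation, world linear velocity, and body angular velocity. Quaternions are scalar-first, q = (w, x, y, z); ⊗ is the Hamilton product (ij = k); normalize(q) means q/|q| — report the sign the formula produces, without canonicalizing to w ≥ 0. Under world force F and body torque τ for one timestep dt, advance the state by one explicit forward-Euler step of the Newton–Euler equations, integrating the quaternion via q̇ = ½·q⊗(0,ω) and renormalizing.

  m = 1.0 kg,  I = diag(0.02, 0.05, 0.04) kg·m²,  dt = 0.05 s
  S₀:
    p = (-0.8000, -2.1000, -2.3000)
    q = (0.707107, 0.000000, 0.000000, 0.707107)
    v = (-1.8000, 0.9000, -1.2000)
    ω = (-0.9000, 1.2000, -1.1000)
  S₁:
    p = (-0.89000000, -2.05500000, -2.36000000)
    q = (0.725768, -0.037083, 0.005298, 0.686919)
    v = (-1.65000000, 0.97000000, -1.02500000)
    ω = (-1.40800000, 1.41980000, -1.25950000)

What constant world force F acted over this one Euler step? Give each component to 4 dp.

v₁ − v₀ = (0.15000000, 0.07000000, 0.17500000)
applied force F = (3.0000, 1.4000, 3.5000)

F = (3.0000, 1.4000, 3.5000)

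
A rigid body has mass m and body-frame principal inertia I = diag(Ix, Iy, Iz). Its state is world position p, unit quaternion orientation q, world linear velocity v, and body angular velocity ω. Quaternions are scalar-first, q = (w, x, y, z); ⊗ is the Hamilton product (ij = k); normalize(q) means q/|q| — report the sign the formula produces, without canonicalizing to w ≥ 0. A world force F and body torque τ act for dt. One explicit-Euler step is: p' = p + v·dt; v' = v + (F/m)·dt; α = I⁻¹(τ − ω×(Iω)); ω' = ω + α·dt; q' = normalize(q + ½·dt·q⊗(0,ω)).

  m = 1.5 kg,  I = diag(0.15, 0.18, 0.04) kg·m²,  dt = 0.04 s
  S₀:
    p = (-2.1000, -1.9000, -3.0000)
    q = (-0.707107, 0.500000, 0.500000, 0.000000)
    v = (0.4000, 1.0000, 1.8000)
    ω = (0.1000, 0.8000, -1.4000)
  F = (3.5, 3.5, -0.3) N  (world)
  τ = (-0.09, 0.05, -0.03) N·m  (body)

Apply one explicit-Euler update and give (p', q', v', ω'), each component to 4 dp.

p' = (-2.0840, -1.8600, -2.9280)
q' = (-0.7157, 0.4843, 0.5024, 0.0268)
v' = (0.4933, 1.0933, 1.7920)
ω' = (0.0342, 0.8145, -1.4324)

α = I⁻¹(τ − ω×Iω) = (-1.6453, 0.3633, -0.8100)
ω + α·dt = (0.0342, 0.8145, -1.4324)
2q̇ = q⊗(0,ω) = (-0.4500000, -0.7707107, 0.1343144, 1.3399498)
updated quaternion q' = (-0.7157, 0.4843, 0.5024, 0.0268)
p + v·dt = (-2.0840, -1.8600, -2.9280)
v + (F/m)dt = (0.4933, 1.0933, 1.7920)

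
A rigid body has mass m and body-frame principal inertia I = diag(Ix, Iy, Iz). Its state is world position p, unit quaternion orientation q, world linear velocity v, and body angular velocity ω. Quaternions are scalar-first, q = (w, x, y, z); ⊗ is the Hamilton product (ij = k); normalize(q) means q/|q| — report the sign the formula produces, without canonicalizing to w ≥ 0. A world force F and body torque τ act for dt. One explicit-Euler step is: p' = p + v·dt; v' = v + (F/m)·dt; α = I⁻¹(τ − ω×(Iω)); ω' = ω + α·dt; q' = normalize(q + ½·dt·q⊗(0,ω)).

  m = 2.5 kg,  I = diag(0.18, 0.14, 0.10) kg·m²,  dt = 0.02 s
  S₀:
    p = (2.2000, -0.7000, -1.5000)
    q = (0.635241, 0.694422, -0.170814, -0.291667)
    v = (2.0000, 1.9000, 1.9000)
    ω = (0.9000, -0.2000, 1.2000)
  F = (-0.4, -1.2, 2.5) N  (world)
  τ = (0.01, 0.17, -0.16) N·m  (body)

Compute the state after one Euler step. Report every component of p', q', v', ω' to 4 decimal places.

a = (-0.1600, -0.4800, 1.0000)
p' = p + v·dt = (2.2400, -0.6620, -1.4620)
new velocity v' = (1.9968, 1.8904, 1.9200)
angular accel α = (0.0022, 0.5971, -1.6720)
new body rate ω' = (0.9000, -0.1881, 1.1666)
2q̇ = q⊗(0,ω) = (-0.3091422, 0.3084067, -1.2228549, 0.7771374)
q' = normalize(q + ½dt·q⊗(0,ω)) = (0.6321, 0.6974, -0.1830, -0.2839)

p' = (2.2400, -0.6620, -1.4620)
q' = (0.6321, 0.6974, -0.1830, -0.2839)
v' = (1.9968, 1.8904, 1.9200)
ω' = (0.9000, -0.1881, 1.1666)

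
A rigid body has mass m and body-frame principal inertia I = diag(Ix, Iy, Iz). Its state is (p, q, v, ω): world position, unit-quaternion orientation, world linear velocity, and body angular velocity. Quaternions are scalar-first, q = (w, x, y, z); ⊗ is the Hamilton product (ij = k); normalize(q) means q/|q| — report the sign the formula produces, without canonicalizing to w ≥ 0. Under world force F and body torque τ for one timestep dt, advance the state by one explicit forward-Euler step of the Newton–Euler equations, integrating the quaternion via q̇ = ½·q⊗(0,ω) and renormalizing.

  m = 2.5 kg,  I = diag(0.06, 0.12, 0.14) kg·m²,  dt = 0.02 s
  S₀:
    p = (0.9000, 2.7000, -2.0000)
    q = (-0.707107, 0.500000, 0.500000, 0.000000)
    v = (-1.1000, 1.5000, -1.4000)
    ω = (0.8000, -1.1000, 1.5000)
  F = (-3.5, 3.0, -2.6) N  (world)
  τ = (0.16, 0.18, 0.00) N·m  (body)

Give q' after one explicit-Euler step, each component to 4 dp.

q' = (-0.7055, 0.5017, 0.5002, -0.0201)

Hamilton product q⊗(0,ω) = (0.1500000, 0.1843144, 0.0278177, -2.0106605)
updated quaternion q' = (-0.7055, 0.5017, 0.5002, -0.0201)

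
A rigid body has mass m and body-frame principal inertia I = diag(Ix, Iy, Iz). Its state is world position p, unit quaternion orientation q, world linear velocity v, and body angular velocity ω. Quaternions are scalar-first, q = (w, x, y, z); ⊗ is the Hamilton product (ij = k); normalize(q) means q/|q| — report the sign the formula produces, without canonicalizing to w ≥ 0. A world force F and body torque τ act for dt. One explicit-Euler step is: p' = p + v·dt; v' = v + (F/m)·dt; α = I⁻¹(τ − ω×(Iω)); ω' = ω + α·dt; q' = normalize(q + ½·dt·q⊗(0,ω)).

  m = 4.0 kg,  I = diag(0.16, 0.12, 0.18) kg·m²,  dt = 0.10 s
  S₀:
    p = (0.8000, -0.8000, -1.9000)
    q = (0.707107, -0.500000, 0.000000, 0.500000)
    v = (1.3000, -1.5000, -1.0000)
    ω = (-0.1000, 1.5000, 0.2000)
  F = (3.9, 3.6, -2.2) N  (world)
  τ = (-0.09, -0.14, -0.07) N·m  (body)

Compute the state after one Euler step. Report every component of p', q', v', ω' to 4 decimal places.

p' = (0.9300, -0.9500, -2.0000)
q' = (0.6976, -0.5395, 0.0554, 0.4682)
v' = (1.3975, -1.4100, -1.0550)
ω' = (-0.1675, 1.3830, 0.1578)

precession coupling ω×(Iω) = (0.0180, 0.0004, 0.0060)
angular accel α = (-0.6750, -1.1700, -0.4222)
ω' = ω + α·dt = (-0.1675, 1.3830, 0.1578)
Hamilton product q⊗(0,ω) = (-0.1500000, -0.8207107, 1.1106605, -0.6085786)
q' = normalize(q + ½dt·q⊗(0,ω)) = (0.6976, -0.5395, 0.0554, 0.4682)
linear accel F/m = (0.9750, 0.9000, -0.5500)
p' = p + v·dt = (0.9300, -0.9500, -2.0000)
new velocity v' = (1.3975, -1.4100, -1.0550)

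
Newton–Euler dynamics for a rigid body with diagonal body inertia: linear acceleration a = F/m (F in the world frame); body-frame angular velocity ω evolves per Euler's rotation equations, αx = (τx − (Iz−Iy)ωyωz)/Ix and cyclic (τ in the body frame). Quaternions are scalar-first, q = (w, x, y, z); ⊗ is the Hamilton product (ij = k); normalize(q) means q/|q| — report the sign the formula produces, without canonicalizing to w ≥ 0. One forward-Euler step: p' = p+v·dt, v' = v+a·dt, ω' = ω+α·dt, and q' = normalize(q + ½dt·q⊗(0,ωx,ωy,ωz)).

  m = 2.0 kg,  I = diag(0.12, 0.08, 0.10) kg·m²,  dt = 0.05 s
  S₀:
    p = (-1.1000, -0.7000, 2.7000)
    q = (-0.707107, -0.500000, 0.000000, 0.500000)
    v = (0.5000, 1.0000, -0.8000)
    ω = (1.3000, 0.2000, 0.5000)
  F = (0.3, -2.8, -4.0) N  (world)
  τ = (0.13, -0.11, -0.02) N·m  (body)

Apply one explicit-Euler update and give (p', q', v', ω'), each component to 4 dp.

precession coupling ω×(Iω) = (0.0020, 0.0130, -0.0104)
α = I⁻¹(τ − ω×Iω) = (1.0667, -1.5375, -0.0960)
new body rate ω' = (1.3533, 0.1231, 0.4952)
Hamilton product q⊗(0,ω) = (0.4000000, -1.0192391, 0.7585786, -0.4535535)
q + ½dt·q⊗(0,ω), renormalized = (-0.6967, -0.5252, 0.0190, 0.4884)
a = F/m = (0.1500, -1.4000, -2.0000)
p' = p + v·dt = (-1.0750, -0.6500, 2.6600)
new velocity v' = (0.5075, 0.9300, -0.9000)

p' = (-1.0750, -0.6500, 2.6600)
q' = (-0.6967, -0.5252, 0.0190, 0.4884)
v' = (0.5075, 0.9300, -0.9000)
ω' = (1.3533, 0.1231, 0.4952)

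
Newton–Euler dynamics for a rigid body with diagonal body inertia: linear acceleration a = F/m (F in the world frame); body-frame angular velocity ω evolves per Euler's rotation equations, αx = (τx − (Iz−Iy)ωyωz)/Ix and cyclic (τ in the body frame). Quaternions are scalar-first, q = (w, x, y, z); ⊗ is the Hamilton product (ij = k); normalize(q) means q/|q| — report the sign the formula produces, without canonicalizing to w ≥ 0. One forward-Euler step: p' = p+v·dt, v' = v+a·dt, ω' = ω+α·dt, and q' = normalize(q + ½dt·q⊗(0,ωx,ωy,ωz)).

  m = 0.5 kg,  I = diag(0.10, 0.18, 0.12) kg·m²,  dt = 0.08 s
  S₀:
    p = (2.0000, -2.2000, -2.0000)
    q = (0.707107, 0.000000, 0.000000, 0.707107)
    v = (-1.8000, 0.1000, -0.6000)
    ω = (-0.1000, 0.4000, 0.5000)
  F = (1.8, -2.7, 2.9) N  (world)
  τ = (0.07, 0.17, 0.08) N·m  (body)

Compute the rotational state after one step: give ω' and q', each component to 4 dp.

ω' = (-0.0344, 0.4751, 0.5555)
q' = (0.6927, -0.0141, 0.0085, 0.7210)

ω×(Iω) gyroscopic = (-0.0120, 0.0010, -0.0032)
(τ − ω×Iω)/I = (0.8200, 0.9389, 0.6933)
new body rate ω' = (-0.0344, 0.4751, 0.5555)
Hamilton product q⊗(0,ω) = (-0.3535535, -0.3535535, 0.2121321, 0.3535535)
q' = normalize(q + ½dt·q⊗(0,ω)) = (0.6927, -0.0141, 0.0085, 0.7210)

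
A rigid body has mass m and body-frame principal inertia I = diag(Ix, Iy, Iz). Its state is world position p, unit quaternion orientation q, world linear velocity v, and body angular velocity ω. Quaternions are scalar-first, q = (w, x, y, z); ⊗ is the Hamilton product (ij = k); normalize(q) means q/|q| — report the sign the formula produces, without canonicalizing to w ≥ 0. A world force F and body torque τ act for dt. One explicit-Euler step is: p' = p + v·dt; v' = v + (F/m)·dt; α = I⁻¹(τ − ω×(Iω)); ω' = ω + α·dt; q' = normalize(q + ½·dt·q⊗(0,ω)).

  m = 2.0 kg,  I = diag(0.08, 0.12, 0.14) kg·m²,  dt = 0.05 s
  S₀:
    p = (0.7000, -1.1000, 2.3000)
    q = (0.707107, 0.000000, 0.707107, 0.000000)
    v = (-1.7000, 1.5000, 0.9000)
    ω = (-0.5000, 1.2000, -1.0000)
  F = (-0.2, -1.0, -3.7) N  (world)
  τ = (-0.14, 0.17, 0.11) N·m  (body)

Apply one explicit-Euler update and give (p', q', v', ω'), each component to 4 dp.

p' = (0.6150, -1.0250, 2.3450)
q' = (0.6853, -0.0265, 0.7277, -0.0088)
v' = (-1.7050, 1.4750, 0.8075)
ω' = (-0.5725, 1.2833, -0.9521)

p' = p + v·dt = (0.6150, -1.0250, 2.3450)
v + (F/m)dt = (-1.7050, 1.4750, 0.8075)
angular accel α = (-1.4500, 1.6667, 0.9571)
ω + α·dt = (-0.5725, 1.2833, -0.9521)
q⊗(0,ω) = (-0.8485284, -1.0606605, 0.8485284, -0.3535535)
updated quaternion q' = (0.6853, -0.0265, 0.7277, -0.0088)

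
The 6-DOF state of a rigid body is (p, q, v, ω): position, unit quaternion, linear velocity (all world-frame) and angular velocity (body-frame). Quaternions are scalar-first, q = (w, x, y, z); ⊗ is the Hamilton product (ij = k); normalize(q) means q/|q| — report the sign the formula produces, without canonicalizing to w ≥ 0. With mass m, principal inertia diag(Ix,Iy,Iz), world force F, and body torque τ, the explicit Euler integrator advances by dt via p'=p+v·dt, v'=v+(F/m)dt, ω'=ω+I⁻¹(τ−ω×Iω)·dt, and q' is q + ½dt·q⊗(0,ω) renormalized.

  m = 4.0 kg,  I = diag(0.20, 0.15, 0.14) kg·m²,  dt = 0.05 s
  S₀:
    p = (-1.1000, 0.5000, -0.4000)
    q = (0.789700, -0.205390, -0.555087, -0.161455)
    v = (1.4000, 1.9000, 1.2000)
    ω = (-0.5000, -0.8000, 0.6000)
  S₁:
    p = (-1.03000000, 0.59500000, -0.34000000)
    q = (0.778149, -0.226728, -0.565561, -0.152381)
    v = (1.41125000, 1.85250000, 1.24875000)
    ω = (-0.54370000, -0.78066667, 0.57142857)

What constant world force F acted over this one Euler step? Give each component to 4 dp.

F = (0.9000, -3.8000, 3.9000)

v₁ − v₀ = (0.01125000, -0.04750000, 0.04875000)
F = m·Δv/dt = (0.9000, -3.8000, 3.9000)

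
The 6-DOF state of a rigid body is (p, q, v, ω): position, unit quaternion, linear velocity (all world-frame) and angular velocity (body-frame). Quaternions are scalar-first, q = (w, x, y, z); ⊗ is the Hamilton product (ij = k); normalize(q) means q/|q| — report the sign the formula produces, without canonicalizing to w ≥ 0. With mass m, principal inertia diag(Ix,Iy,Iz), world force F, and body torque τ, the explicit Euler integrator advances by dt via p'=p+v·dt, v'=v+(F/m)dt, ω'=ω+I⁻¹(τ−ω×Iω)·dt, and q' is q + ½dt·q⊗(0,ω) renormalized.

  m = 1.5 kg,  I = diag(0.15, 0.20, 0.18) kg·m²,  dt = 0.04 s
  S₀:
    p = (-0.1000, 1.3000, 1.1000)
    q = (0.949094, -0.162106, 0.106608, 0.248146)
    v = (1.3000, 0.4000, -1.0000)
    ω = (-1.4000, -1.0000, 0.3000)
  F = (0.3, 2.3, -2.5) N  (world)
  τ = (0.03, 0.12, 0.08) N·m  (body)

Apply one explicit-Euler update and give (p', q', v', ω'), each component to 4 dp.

a = (0.2000, 1.5333, -1.6667)
new position p' = (-0.0480, 1.3160, 1.0600)
new velocity v' = (1.3080, 0.4613, -1.0667)
(τ − ω×Iω)/I = (0.1600, 0.5370, 0.0556)
ω + α·dt = (-1.3936, -0.9785, 0.3022)
q⊗(0,ω) = (-0.1947842, -1.0486032, -1.2478666, 0.5960854)
updated quaternion q' = (0.9446, -0.1830, 0.0816, 0.2599)

p' = (-0.0480, 1.3160, 1.0600)
q' = (0.9446, -0.1830, 0.0816, 0.2599)
v' = (1.3080, 0.4613, -1.0667)
ω' = (-1.3936, -0.9785, 0.3022)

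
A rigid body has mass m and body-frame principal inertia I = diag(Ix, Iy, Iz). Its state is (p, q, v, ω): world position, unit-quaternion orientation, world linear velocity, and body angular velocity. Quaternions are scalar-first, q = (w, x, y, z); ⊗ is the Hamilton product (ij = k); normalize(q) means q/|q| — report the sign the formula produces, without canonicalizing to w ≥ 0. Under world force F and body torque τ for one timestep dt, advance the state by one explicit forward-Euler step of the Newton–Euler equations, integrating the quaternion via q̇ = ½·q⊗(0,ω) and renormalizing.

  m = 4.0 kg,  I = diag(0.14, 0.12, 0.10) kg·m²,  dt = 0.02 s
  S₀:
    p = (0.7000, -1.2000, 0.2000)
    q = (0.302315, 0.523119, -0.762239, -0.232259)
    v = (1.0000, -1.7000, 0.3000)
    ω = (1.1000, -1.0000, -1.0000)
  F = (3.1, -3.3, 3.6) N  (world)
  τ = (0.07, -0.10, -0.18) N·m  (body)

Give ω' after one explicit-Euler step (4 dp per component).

ω' = (1.1129, -1.0093, -1.0404)

α = I⁻¹(τ − ω×Iω) = (0.6429, -0.4667, -2.0200)
ω' = ω + α·dt = (1.1129, -1.0093, -1.0404)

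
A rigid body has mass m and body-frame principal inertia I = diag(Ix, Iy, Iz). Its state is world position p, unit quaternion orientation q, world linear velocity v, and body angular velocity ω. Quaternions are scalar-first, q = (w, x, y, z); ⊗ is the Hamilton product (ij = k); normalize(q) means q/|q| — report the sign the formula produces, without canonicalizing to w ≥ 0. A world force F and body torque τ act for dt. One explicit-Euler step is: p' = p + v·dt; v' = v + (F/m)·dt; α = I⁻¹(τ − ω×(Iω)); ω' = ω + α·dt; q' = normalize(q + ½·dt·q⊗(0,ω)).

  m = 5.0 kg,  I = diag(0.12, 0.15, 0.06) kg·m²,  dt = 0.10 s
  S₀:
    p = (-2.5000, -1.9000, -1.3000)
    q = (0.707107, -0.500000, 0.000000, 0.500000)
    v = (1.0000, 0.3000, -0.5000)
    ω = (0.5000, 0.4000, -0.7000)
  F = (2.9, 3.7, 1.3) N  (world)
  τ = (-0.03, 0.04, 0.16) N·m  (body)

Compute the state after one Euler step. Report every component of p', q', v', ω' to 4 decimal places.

precession coupling ω×(Iω) = (0.0252, -0.0210, 0.0060)
α = I⁻¹(τ − ω×Iω) = (-0.4600, 0.4067, 2.5667)
new body rate ω' = (0.4540, 0.4407, -0.4433)
Hamilton product q⊗(0,ω) = (0.6000000, 0.1535535, 0.1828428, -0.6949749)
q' = normalize(q + ½dt·q⊗(0,ω)) = (0.7363, -0.4918, 0.0091, 0.4647)
a = (0.5800, 0.7400, 0.2600)
p + v·dt = (-2.4000, -1.8700, -1.3500)
new velocity v' = (1.0580, 0.3740, -0.4740)

p' = (-2.4000, -1.8700, -1.3500)
q' = (0.7363, -0.4918, 0.0091, 0.4647)
v' = (1.0580, 0.3740, -0.4740)
ω' = (0.4540, 0.4407, -0.4433)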